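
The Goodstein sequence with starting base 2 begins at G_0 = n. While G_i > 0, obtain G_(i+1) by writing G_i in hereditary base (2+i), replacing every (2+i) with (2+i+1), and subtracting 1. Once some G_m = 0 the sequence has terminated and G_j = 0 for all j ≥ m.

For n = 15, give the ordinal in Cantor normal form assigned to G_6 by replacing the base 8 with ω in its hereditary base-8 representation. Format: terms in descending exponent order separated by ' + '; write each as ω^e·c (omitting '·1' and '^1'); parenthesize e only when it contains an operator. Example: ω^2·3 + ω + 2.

G_0=15  [base 2] 2^(2 + 1) + 2^2 + 2 + 1  →[2↦3]→  3^(3 + 1) + 3^3 + 3 + 1 = 112  −1 ⇒ G_1=111
G_1=111  [base 3] 3^(3 + 1) + 3^3 + 3  →[3↦4]→  4^(4 + 1) + 4^4 + 4 = 1284  −1 ⇒ G_2=1283
G_2=1283  [base 4] 4^(4 + 1) + 4^4 + 3  →[4↦5]→  5^(5 + 1) + 5^5 + 3 = 18753  −1 ⇒ G_3=18752
G_3=18752  [base 5] 5^(5 + 1) + 5^5 + 2  →[5↦6]→  6^(6 + 1) + 6^6 + 2 = 326594  −1 ⇒ G_4=326593
G_4=326593  [base 6] 6^(6 + 1) + 6^6 + 1  →[6↦7]→  7^(7 + 1) + 7^7 + 1 = 6588345  −1 ⇒ G_5=6588344
G_5=6588344  [base 7] 7^(7 + 1) + 7^7  →[7↦8]→  8^(8 + 1) + 8^8 = 150994944  −1 ⇒ G_6=150994943
G_6=150994943  [base 8] 8^(8 + 1) + 7·8^7 + 7·8^6 + 7·8^5 + 7·8^4 + 7·8^3 + 7·8^2 + 7·8 + 7  →[8↦9]→  9^(9 + 1) + 7·9^7 + 7·9^6 + 7·9^5 + 7·9^4 + 7·9^3 + 7·9^2 + 7·9 + 7 = 3524450281  −1 ⇒ G_7=3524450280

ω^(ω + 1) + ω^7·7 + ω^6·7 + ω^5·7 + ω^4·7 + ω^3·7 + ω^2·7 + ω·7 + 7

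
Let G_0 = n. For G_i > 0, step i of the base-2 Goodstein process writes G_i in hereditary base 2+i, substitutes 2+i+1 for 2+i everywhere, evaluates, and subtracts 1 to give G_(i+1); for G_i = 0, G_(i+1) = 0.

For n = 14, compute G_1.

step 0: 14 = 2^(2 + 1) + 2^2 + 2; sub 3 for 2: 3^(3 + 1) + 3^3 + 3; = 111; G_1 = 111−1 = 110
step 1: 110 = 3^(3 + 1) + 3^3 + 2; sub 4 for 3: 4^(4 + 1) + 4^4 + 2; = 1282; G_2 = 1282−1 = 1281

110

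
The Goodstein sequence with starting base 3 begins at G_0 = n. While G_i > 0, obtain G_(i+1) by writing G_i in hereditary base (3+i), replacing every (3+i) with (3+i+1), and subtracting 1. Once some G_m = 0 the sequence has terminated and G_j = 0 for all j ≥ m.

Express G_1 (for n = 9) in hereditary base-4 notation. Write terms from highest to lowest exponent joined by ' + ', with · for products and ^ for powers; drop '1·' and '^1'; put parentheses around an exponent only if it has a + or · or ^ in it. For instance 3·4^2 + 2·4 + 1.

3·4 + 3

(0) 9|_3 = 3^2 ↦ 4^2|_4 = 16 ⇒ 15
(1) 15|_4 = 3·4 + 3 ↦ 3·5 + 3|_5 = 18 ⇒ 17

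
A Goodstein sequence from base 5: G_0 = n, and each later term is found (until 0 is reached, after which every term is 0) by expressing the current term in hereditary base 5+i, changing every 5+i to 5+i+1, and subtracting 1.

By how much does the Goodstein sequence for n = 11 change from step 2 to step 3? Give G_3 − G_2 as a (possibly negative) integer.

0

base 5: 11 = 2·5 + 1; at 6: 2·6 + 1 = 13; next = 12
base 6: 12 = 2·6; at 7: 2·7 = 14; next = 13
base 7: 13 = 7 + 6; at 8: 8 + 6 = 14; next = 13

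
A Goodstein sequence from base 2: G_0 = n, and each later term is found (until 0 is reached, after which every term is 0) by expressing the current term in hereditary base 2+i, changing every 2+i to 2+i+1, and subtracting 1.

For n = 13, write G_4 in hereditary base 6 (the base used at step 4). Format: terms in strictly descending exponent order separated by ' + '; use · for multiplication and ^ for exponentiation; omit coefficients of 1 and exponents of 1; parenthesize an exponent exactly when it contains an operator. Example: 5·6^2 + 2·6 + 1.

step 0: 13 = 2^(2 + 1) + 2^2 + 1; sub 3 for 2: 3^(3 + 1) + 3^3 + 1; = 109; G_1 = 109−1 = 108
step 1: 108 = 3^(3 + 1) + 3^3; sub 4 for 3: 4^(4 + 1) + 4^4; = 1280; G_2 = 1280−1 = 1279
step 2: 1279 = 4^(4 + 1) + 3·4^3 + 3·4^2 + 3·4 + 3; sub 5 for 4: 5^(5 + 1) + 3·5^3 + 3·5^2 + 3·5 + 3; = 16093; G_3 = 16093−1 = 16092
step 3: 16092 = 5^(5 + 1) + 3·5^3 + 3·5^2 + 3·5 + 2; sub 6 for 5: 6^(6 + 1) + 3·6^3 + 3·6^2 + 3·6 + 2; = 280712; G_4 = 280712−1 = 280711
step 4: 280711 = 6^(6 + 1) + 3·6^3 + 3·6^2 + 3·6 + 1; sub 7 for 6: 7^(7 + 1) + 3·7^3 + 3·7^2 + 3·7 + 1; = 5765999; G_5 = 5765999−1 = 5765998

6^(6 + 1) + 3·6^3 + 3·6^2 + 3·6 + 1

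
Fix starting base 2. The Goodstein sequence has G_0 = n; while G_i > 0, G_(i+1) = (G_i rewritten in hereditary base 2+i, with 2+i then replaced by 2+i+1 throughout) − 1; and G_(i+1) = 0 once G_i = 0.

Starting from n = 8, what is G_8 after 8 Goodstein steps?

20000000211

base 2: 8 = 2^(2 + 1); at 3: 3^(3 + 1) = 81; next = 80
base 3: 80 = 2·3^3 + 2·3^2 + 2·3 + 2; at 4: 2·4^4 + 2·4^2 + 2·4 + 2 = 554; next = 553
base 4: 553 = 2·4^4 + 2·4^2 + 2·4 + 1; at 5: 2·5^5 + 2·5^2 + 2·5 + 1 = 6311; next = 6310
base 5: 6310 = 2·5^5 + 2·5^2 + 2·5; at 6: 2·6^6 + 2·6^2 + 2·6 = 93396; next = 93395
base 6: 93395 = 2·6^6 + 2·6^2 + 6 + 5; at 7: 2·7^7 + 2·7^2 + 7 + 5 = 1647196; next = 1647195
base 7: 1647195 = 2·7^7 + 2·7^2 + 7 + 4; at 8: 2·8^8 + 2·8^2 + 8 + 4 = 33554572; next = 33554571
base 8: 33554571 = 2·8^8 + 2·8^2 + 8 + 3; at 9: 2·9^9 + 2·9^2 + 9 + 3 = 774841152; next = 774841151
base 9: 774841151 = 2·9^9 + 2·9^2 + 9 + 2; at 10: 2·10^10 + 2·10^2 + 10 + 2 = 20000000212; next = 20000000211
base 10: 20000000211 = 2·10^10 + 2·10^2 + 10 + 1; at 11: 2·11^11 + 2·11^2 + 11 + 1 = 570623341476; next = 570623341475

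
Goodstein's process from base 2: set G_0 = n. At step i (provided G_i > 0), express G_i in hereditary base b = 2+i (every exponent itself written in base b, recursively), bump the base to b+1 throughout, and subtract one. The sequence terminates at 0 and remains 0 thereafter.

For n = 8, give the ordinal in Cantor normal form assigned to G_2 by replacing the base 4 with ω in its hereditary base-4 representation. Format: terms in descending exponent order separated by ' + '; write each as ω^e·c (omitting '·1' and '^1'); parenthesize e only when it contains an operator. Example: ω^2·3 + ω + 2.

ω^ω·2 + ω^2·2 + ω·2 + 1

step 0: 8 = 2^(2 + 1); sub 3 for 2: 3^(3 + 1); = 81; G_1 = 81−1 = 80
step 1: 80 = 2·3^3 + 2·3^2 + 2·3 + 2; sub 4 for 3: 2·4^4 + 2·4^2 + 2·4 + 2; = 554; G_2 = 554−1 = 553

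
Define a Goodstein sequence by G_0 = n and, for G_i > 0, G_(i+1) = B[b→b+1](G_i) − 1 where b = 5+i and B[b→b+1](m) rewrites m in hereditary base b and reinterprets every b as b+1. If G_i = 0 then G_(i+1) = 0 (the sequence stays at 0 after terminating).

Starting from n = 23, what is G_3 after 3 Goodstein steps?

32

base 5: 23 = 4·5 + 3; at 6: 4·6 + 3 = 27; next = 26
base 6: 26 = 4·6 + 2; at 7: 4·7 + 2 = 30; next = 29
base 7: 29 = 4·7 + 1; at 8: 4·8 + 1 = 33; next = 32
base 8: 32 = 4·8; at 9: 4·9 = 36; next = 35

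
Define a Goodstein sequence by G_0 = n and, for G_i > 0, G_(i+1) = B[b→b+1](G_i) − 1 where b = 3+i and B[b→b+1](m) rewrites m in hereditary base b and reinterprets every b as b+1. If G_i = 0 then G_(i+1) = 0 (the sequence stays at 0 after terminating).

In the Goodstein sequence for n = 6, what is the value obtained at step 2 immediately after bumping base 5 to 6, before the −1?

[0] 6 ≡ 2·3 (base 3). Lift 4: 8. −1: 7.
[1] 7 ≡ 4 + 3 (base 4). Lift 5: 8. −1: 7.
[2] 7 ≡ 5 + 2 (base 5). Lift 6: 8. −1: 7.

8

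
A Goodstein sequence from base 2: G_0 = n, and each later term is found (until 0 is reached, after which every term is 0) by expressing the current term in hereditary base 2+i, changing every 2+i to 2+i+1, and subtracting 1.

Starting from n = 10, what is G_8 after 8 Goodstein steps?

50000555551

base 2: 10 = 2^(2 + 1) + 2; at 3: 3^(3 + 1) + 3 = 84; next = 83
base 3: 83 = 3^(3 + 1) + 2; at 4: 4^(4 + 1) + 2 = 1026; next = 1025
base 4: 1025 = 4^(4 + 1) + 1; at 5: 5^(5 + 1) + 1 = 15626; next = 15625
base 5: 15625 = 5^(5 + 1); at 6: 6^(6 + 1) = 279936; next = 279935
base 6: 279935 = 5·6^6 + 5·6^5 + 5·6^4 + 5·6^3 + 5·6^2 + 5·6 + 5; at 7: 5·7^7 + 5·7^5 + 5·7^4 + 5·7^3 + 5·7^2 + 5·7 + 5 = 4215755; next = 4215754
base 7: 4215754 = 5·7^7 + 5·7^5 + 5·7^4 + 5·7^3 + 5·7^2 + 5·7 + 4; at 8: 5·8^8 + 5·8^5 + 5·8^4 + 5·8^3 + 5·8^2 + 5·8 + 4 = 84073324; next = 84073323
base 8: 84073323 = 5·8^8 + 5·8^5 + 5·8^4 + 5·8^3 + 5·8^2 + 5·8 + 3; at 9: 5·9^9 + 5·9^5 + 5·9^4 + 5·9^3 + 5·9^2 + 5·9 + 3 = 1937434593; next = 1937434592
base 9: 1937434592 = 5·9^9 + 5·9^5 + 5·9^4 + 5·9^3 + 5·9^2 + 5·9 + 2; at 10: 5·10^10 + 5·10^5 + 5·10^4 + 5·10^3 + 5·10^2 + 5·10 + 2 = 50000555552; next = 50000555551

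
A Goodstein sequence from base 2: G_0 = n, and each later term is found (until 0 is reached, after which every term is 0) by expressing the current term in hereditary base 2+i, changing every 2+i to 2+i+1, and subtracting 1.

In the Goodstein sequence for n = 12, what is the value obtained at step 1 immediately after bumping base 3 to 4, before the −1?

1066

step 0: 12 = 2^(2 + 1) + 2^2; sub 3 for 2: 3^(3 + 1) + 3^3; = 108; G_1 = 108−1 = 107
step 1: 107 = 3^(3 + 1) + 2·3^2 + 2·3 + 2; sub 4 for 3: 4^(4 + 1) + 2·4^2 + 2·4 + 2; = 1066; G_2 = 1066−1 = 1065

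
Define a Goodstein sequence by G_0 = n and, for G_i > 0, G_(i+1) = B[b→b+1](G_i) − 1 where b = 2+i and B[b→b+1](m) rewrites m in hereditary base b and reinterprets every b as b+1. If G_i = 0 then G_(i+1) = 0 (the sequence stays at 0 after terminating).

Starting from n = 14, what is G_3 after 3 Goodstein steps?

18750

[0] 14 ≡ 2^(2 + 1) + 2^2 + 2 (base 2). Lift 3: 111. −1: 110.
[1] 110 ≡ 3^(3 + 1) + 3^3 + 2 (base 3). Lift 4: 1282. −1: 1281.
[2] 1281 ≡ 4^(4 + 1) + 4^4 + 1 (base 4). Lift 5: 18751. −1: 18750.
[3] 18750 ≡ 5^(5 + 1) + 5^5 (base 5). Lift 6: 326592. −1: 326591.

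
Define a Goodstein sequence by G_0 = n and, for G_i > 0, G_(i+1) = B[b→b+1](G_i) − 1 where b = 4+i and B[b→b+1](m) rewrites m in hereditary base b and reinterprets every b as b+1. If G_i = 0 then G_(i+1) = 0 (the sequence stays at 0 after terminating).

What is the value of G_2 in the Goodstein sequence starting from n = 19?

37

base 4: 19 = 4^2 + 3; at 5: 5^2 + 3 = 28; next = 27
base 5: 27 = 5^2 + 2; at 6: 6^2 + 2 = 38; next = 37
base 6: 37 = 6^2 + 1; at 7: 7^2 + 1 = 50; next = 49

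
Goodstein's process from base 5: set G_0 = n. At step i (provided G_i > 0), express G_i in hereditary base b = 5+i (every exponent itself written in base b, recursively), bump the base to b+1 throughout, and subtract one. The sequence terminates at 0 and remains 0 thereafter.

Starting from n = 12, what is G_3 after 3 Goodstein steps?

12 —HB5→ 2·5 + 2 —bump→ 2·6 + 2 = 14 —(−1)→ 13
13 —HB6→ 2·6 + 1 —bump→ 2·7 + 1 = 15 —(−1)→ 14
14 —HB7→ 2·7 —bump→ 2·8 = 16 —(−1)→ 15
15 —HB8→ 8 + 7 —bump→ 9 + 7 = 16 —(−1)→ 15

15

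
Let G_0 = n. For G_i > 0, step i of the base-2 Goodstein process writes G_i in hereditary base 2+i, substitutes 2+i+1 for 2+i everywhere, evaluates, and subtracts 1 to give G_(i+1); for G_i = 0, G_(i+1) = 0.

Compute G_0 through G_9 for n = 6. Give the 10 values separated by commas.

i=0: 6 = 2^2 + 2 (b=2); 2→3: 3^3 + 3 = 30; 30−1 = 29
i=1: 29 = 3^3 + 2 (b=3); 3→4: 4^4 + 2 = 258; 258−1 = 257
i=2: 257 = 4^4 + 1 (b=4); 4→5: 5^5 + 1 = 3126; 3126−1 = 3125
i=3: 3125 = 5^5 (b=5); 5→6: 6^6 = 46656; 46656−1 = 46655
i=4: 46655 = 5·6^5 + 5·6^4 + 5·6^3 + 5·6^2 + 5·6 + 5 (b=6); 6→7: 5·7^5 + 5·7^4 + 5·7^3 + 5·7^2 + 5·7 + 5 = 98040; 98040−1 = 98039
i=5: 98039 = 5·7^5 + 5·7^4 + 5·7^3 + 5·7^2 + 5·7 + 4 (b=7); 7→8: 5·8^5 + 5·8^4 + 5·8^3 + 5·8^2 + 5·8 + 4 = 187244; 187244−1 = 187243
i=6: 187243 = 5·8^5 + 5·8^4 + 5·8^3 + 5·8^2 + 5·8 + 3 (b=8); 8→9: 5·9^5 + 5·9^4 + 5·9^3 + 5·9^2 + 5·9 + 3 = 332148; 332148−1 = 332147
i=7: 332147 = 5·9^5 + 5·9^4 + 5·9^3 + 5·9^2 + 5·9 + 2 (b=9); 9→10: 5·10^5 + 5·10^4 + 5·10^3 + 5·10^2 + 5·10 + 2 = 555552; 555552−1 = 555551
i=8: 555551 = 5·10^5 + 5·10^4 + 5·10^3 + 5·10^2 + 5·10 + 1 (b=10); 10→11: 5·11^5 + 5·11^4 + 5·11^3 + 5·11^2 + 5·11 + 1 = 885776; 885776−1 = 885775

6, 29, 257, 3125, 46655, 98039, 187243, 332147, 555551, 885775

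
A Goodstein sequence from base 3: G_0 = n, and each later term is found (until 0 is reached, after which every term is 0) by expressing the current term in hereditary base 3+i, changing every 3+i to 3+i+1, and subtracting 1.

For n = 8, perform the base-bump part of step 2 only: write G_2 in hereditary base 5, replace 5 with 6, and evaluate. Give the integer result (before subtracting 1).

[0] 8 ≡ 2·3 + 2 (base 3). Lift 4: 10. −1: 9.
[1] 9 ≡ 2·4 + 1 (base 4). Lift 5: 11. −1: 10.

12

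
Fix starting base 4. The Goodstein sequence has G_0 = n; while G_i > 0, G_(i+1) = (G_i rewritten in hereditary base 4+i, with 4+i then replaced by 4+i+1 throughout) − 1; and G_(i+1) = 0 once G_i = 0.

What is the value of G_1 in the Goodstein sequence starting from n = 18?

base 4: 18 = 4^2 + 2; at 5: 5^2 + 2 = 27; next = 26
base 5: 26 = 5^2 + 1; at 6: 6^2 + 1 = 37; next = 36

26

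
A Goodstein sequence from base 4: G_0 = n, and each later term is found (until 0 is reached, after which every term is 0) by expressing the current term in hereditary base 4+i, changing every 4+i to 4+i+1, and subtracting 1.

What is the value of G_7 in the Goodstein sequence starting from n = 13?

22

G_0=13  [base 4] 3·4 + 1  →[4↦5]→  3·5 + 1 = 16  −1 ⇒ G_1=15
G_1=15  [base 5] 3·5  →[5↦6]→  3·6 = 18  −1 ⇒ G_2=17
G_2=17  [base 6] 2·6 + 5  →[6↦7]→  2·7 + 5 = 19  −1 ⇒ G_3=18
G_3=18  [base 7] 2·7 + 4  →[7↦8]→  2·8 + 4 = 20  −1 ⇒ G_4=19
G_4=19  [base 8] 2·8 + 3  →[8↦9]→  2·9 + 3 = 21  −1 ⇒ G_5=20
G_5=20  [base 9] 2·9 + 2  →[9↦10]→  2·10 + 2 = 22  −1 ⇒ G_6=21
G_6=21  [base 10] 2·10 + 1  →[10↦11]→  2·11 + 1 = 23  −1 ⇒ G_7=22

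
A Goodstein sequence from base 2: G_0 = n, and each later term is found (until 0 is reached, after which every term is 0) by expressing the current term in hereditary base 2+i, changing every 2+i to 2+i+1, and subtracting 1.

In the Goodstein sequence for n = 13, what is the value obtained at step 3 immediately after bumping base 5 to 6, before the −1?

[0] 13 ≡ 2^(2 + 1) + 2^2 + 1 (base 2). Lift 3: 109. −1: 108.
[1] 108 ≡ 3^(3 + 1) + 3^3 (base 3). Lift 4: 1280. −1: 1279.
[2] 1279 ≡ 4^(4 + 1) + 3·4^3 + 3·4^2 + 3·4 + 3 (base 4). Lift 5: 16093. −1: 16092.
[3] 16092 ≡ 5^(5 + 1) + 3·5^3 + 3·5^2 + 3·5 + 2 (base 5). Lift 6: 280712. −1: 280711.

280712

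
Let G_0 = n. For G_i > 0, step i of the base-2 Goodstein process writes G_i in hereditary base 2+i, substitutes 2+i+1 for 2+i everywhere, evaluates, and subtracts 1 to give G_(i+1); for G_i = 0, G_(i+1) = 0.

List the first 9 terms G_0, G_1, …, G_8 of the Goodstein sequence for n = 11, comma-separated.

G_0 = 11. HB_2(11) = 2^(2 + 1) + 2 + 1. Bump = 85. G_1 = 84.
G_1 = 84. HB_3(84) = 3^(3 + 1) + 3. Bump = 1028. G_2 = 1027.
G_2 = 1027. HB_4(1027) = 4^(4 + 1) + 3. Bump = 15628. G_3 = 15627.
G_3 = 15627. HB_5(15627) = 5^(5 + 1) + 2. Bump = 279938. G_4 = 279937.
G_4 = 279937. HB_6(279937) = 6^(6 + 1) + 1. Bump = 5764802. G_5 = 5764801.
G_5 = 5764801. HB_7(5764801) = 7^(7 + 1). Bump = 134217728. G_6 = 134217727.
G_6 = 134217727. HB_8(134217727) = 7·8^8 + 7·8^7 + 7·8^6 + 7·8^5 + 7·8^4 + 7·8^3 + 7·8^2 + 7·8 + 7. Bump = 2749609303. G_7 = 2749609302.
G_7 = 2749609302. HB_9(2749609302) = 7·9^9 + 7·9^7 + 7·9^6 + 7·9^5 + 7·9^4 + 7·9^3 + 7·9^2 + 7·9 + 6. Bump = 70077777776. G_8 = 70077777775.

11, 84, 1027, 15627, 279937, 5764801, 134217727, 2749609302, 70077777775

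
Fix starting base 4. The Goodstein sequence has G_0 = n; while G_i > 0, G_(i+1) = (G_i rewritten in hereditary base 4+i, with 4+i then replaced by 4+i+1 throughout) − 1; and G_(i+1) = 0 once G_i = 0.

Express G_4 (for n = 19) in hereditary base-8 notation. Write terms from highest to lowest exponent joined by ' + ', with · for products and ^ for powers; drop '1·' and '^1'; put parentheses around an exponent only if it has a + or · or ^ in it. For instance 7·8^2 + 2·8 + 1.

7·8 + 7

19 —HB4→ 4^2 + 3 —bump→ 5^2 + 3 = 28 —(−1)→ 27
27 —HB5→ 5^2 + 2 —bump→ 6^2 + 2 = 38 —(−1)→ 37
37 —HB6→ 6^2 + 1 —bump→ 7^2 + 1 = 50 —(−1)→ 49
49 —HB7→ 7^2 —bump→ 8^2 = 64 —(−1)→ 63
63 —HB8→ 7·8 + 7 —bump→ 7·9 + 7 = 70 —(−1)→ 69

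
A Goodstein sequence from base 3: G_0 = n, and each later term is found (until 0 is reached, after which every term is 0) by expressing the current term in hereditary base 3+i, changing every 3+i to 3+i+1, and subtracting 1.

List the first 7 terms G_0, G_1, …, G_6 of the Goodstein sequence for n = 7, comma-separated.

7, 8, 9, 9, 9, 9, 9

G_0 = 7. HB_3(7) = 2·3 + 1. Bump = 9. G_1 = 8.
G_1 = 8. HB_4(8) = 2·4. Bump = 10. G_2 = 9.
G_2 = 9. HB_5(9) = 5 + 4. Bump = 10. G_3 = 9.
G_3 = 9. HB_6(9) = 6 + 3. Bump = 10. G_4 = 9.
G_4 = 9. HB_7(9) = 7 + 2. Bump = 10. G_5 = 9.
G_5 = 9. HB_8(9) = 8 + 1. Bump = 10. G_6 = 9.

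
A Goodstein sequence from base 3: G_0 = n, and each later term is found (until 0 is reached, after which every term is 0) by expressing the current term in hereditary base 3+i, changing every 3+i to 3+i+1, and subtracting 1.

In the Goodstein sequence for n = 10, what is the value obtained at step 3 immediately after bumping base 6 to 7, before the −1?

31

G_0=10  [base 3] 3^2 + 1  →[3↦4]→  4^2 + 1 = 17  −1 ⇒ G_1=16
G_1=16  [base 4] 4^2  →[4↦5]→  5^2 = 25  −1 ⇒ G_2=24
G_2=24  [base 5] 4·5 + 4  →[5↦6]→  4·6 + 4 = 28  −1 ⇒ G_3=27
G_3=27  [base 6] 4·6 + 3  →[6↦7]→  4·7 + 3 = 31  −1 ⇒ G_4=30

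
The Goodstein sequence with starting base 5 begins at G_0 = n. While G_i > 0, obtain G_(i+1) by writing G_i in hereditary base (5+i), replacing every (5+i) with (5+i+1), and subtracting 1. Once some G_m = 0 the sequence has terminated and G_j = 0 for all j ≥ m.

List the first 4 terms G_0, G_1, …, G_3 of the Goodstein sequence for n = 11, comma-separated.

step 0: 11 = 2·5 + 1; sub 6 for 5: 2·6 + 1; = 13; G_1 = 13−1 = 12
step 1: 12 = 2·6; sub 7 for 6: 2·7; = 14; G_2 = 14−1 = 13
step 2: 13 = 7 + 6; sub 8 for 7: 8 + 6; = 14; G_3 = 14−1 = 13

11, 12, 13, 13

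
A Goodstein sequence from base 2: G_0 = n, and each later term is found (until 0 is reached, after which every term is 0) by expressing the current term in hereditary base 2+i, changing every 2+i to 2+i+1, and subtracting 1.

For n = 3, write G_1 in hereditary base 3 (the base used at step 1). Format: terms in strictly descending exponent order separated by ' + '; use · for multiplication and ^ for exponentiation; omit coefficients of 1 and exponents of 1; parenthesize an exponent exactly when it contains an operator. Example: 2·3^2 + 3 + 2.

[0] 3 ≡ 2 + 1 (base 2). Lift 3: 4. −1: 3.
[1] 3 ≡ 3 (base 3). Lift 4: 4. −1: 3.

3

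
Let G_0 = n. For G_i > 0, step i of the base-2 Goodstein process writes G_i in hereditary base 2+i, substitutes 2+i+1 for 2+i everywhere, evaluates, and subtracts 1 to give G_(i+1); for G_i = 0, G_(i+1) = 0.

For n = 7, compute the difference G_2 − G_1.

base 2: 7 = 2^2 + 2 + 1; at 3: 3^3 + 3 + 1 = 31; next = 30
base 3: 30 = 3^3 + 3; at 4: 4^4 + 4 = 260; next = 259

229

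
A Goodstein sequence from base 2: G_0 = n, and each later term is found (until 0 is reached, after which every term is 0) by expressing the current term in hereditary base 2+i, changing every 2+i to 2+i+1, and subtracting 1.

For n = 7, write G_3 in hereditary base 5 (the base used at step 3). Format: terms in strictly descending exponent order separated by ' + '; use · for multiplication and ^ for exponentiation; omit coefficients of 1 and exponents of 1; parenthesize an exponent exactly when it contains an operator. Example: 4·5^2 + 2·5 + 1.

i=0: 7 = 2^2 + 2 + 1 (b=2); 2→3: 3^3 + 3 + 1 = 31; 31−1 = 30
i=1: 30 = 3^3 + 3 (b=3); 3→4: 4^4 + 4 = 260; 260−1 = 259
i=2: 259 = 4^4 + 3 (b=4); 4→5: 5^5 + 3 = 3128; 3128−1 = 3127
i=3: 3127 = 5^5 + 2 (b=5); 5→6: 6^6 + 2 = 46658; 46658−1 = 46657

5^5 + 2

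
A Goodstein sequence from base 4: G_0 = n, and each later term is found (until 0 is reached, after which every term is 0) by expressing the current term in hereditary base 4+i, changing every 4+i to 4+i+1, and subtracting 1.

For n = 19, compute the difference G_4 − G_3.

19 —HB4→ 4^2 + 3 —bump→ 5^2 + 3 = 28 —(−1)→ 27
27 —HB5→ 5^2 + 2 —bump→ 6^2 + 2 = 38 —(−1)→ 37
37 —HB6→ 6^2 + 1 —bump→ 7^2 + 1 = 50 —(−1)→ 49
49 —HB7→ 7^2 —bump→ 8^2 = 64 —(−1)→ 63

14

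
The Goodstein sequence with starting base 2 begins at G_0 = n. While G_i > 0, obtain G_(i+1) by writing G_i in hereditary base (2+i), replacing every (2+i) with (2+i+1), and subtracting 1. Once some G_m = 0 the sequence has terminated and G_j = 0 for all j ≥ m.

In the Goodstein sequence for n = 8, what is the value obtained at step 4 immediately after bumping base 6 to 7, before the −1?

8 —HB2→ 2^(2 + 1) —bump→ 3^(3 + 1) = 81 —(−1)→ 80
80 —HB3→ 2·3^3 + 2·3^2 + 2·3 + 2 —bump→ 2·4^4 + 2·4^2 + 2·4 + 2 = 554 —(−1)→ 553
553 —HB4→ 2·4^4 + 2·4^2 + 2·4 + 1 —bump→ 2·5^5 + 2·5^2 + 2·5 + 1 = 6311 —(−1)→ 6310
6310 —HB5→ 2·5^5 + 2·5^2 + 2·5 —bump→ 2·6^6 + 2·6^2 + 2·6 = 93396 —(−1)→ 93395
93395 —HB6→ 2·6^6 + 2·6^2 + 6 + 5 —bump→ 2·7^7 + 2·7^2 + 7 + 5 = 1647196 —(−1)→ 1647195

1647196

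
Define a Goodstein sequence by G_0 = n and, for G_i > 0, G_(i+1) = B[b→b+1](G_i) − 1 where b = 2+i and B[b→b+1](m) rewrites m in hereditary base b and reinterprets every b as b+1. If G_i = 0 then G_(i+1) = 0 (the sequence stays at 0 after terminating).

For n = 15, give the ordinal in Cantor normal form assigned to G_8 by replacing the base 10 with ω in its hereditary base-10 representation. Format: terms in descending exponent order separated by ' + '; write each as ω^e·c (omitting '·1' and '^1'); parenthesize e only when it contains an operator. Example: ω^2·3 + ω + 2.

ω^(ω + 1) + ω^7·7 + ω^6·7 + ω^5·7 + ω^4·7 + ω^3·7 + ω^2·7 + ω·7 + 5

[0] 15 ≡ 2^(2 + 1) + 2^2 + 2 + 1 (base 2). Lift 3: 112. −1: 111.
[1] 111 ≡ 3^(3 + 1) + 3^3 + 3 (base 3). Lift 4: 1284. −1: 1283.
[2] 1283 ≡ 4^(4 + 1) + 4^4 + 3 (base 4). Lift 5: 18753. −1: 18752.
[3] 18752 ≡ 5^(5 + 1) + 5^5 + 2 (base 5). Lift 6: 326594. −1: 326593.
[4] 326593 ≡ 6^(6 + 1) + 6^6 + 1 (base 6). Lift 7: 6588345. −1: 6588344.
[5] 6588344 ≡ 7^(7 + 1) + 7^7 (base 7). Lift 8: 150994944. −1: 150994943.
[6] 150994943 ≡ 8^(8 + 1) + 7·8^7 + 7·8^6 + 7·8^5 + 7·8^4 + 7·8^3 + 7·8^2 + 7·8 + 7 (base 8). Lift 9: 3524450281. −1: 3524450280.
[7] 3524450280 ≡ 9^(9 + 1) + 7·9^7 + 7·9^6 + 7·9^5 + 7·9^4 + 7·9^3 + 7·9^2 + 7·9 + 6 (base 9). Lift 10: 100077777776. −1: 100077777775.
[8] 100077777775 ≡ 10^(10 + 1) + 7·10^7 + 7·10^6 + 7·10^5 + 7·10^4 + 7·10^3 + 7·10^2 + 7·10 + 5 (base 10). Lift 11: 3138578427935. −1: 3138578427934.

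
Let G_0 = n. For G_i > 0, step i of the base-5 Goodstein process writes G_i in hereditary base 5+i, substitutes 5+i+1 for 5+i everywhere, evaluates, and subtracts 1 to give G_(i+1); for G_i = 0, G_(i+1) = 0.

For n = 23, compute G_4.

G_0=23  [base 5] 4·5 + 3  →[5↦6]→  4·6 + 3 = 27  −1 ⇒ G_1=26
G_1=26  [base 6] 4·6 + 2  →[6↦7]→  4·7 + 2 = 30  −1 ⇒ G_2=29
G_2=29  [base 7] 4·7 + 1  →[7↦8]→  4·8 + 1 = 33  −1 ⇒ G_3=32
G_3=32  [base 8] 4·8  →[8↦9]→  4·9 = 36  −1 ⇒ G_4=35

35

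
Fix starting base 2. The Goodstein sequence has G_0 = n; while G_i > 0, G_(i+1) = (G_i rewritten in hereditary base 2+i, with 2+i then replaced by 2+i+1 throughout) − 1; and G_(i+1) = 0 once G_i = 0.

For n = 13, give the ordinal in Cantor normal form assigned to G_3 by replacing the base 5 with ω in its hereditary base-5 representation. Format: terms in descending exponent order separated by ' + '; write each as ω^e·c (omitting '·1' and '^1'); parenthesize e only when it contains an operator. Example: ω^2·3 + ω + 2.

[0] 13 ≡ 2^(2 + 1) + 2^2 + 1 (base 2). Lift 3: 109. −1: 108.
[1] 108 ≡ 3^(3 + 1) + 3^3 (base 3). Lift 4: 1280. −1: 1279.
[2] 1279 ≡ 4^(4 + 1) + 3·4^3 + 3·4^2 + 3·4 + 3 (base 4). Lift 5: 16093. −1: 16092.
[3] 16092 ≡ 5^(5 + 1) + 3·5^3 + 3·5^2 + 3·5 + 2 (base 5). Lift 6: 280712. −1: 280711.

ω^(ω + 1) + ω^3·3 + ω^2·3 + ω·3 + 2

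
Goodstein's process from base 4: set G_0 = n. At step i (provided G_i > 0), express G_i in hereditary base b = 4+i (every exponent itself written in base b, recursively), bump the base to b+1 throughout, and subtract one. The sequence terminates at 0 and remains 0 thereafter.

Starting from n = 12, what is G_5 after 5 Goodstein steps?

base 4: 12 = 3·4; at 5: 3·5 = 15; next = 14
base 5: 14 = 2·5 + 4; at 6: 2·6 + 4 = 16; next = 15
base 6: 15 = 2·6 + 3; at 7: 2·7 + 3 = 17; next = 16
base 7: 16 = 2·7 + 2; at 8: 2·8 + 2 = 18; next = 17
base 8: 17 = 2·8 + 1; at 9: 2·9 + 1 = 19; next = 18

18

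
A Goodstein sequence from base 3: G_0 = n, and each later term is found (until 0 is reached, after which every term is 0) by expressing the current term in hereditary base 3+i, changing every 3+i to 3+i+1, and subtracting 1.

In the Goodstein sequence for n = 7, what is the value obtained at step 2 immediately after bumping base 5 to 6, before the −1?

10

G_0=7  [base 3] 2·3 + 1  →[3↦4]→  2·4 + 1 = 9  −1 ⇒ G_1=8
G_1=8  [base 4] 2·4  →[4↦5]→  2·5 = 10  −1 ⇒ G_2=9
G_2=9  [base 5] 5 + 4  →[5↦6]→  6 + 4 = 10  −1 ⇒ G_3=9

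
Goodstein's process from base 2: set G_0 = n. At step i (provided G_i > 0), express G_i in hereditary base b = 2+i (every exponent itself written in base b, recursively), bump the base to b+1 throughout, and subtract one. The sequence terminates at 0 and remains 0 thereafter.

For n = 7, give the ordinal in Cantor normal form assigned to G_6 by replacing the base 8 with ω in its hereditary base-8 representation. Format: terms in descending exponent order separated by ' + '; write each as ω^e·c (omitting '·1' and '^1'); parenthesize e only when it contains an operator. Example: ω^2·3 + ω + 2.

(0) 7|_2 = 2^2 + 2 + 1 ↦ 3^3 + 3 + 1|_3 = 31 ⇒ 30
(1) 30|_3 = 3^3 + 3 ↦ 4^4 + 4|_4 = 260 ⇒ 259
(2) 259|_4 = 4^4 + 3 ↦ 5^5 + 3|_5 = 3128 ⇒ 3127
(3) 3127|_5 = 5^5 + 2 ↦ 6^6 + 2|_6 = 46658 ⇒ 46657
(4) 46657|_6 = 6^6 + 1 ↦ 7^7 + 1|_7 = 823544 ⇒ 823543
(5) 823543|_7 = 7^7 ↦ 8^8|_8 = 16777216 ⇒ 16777215

ω^7·7 + ω^6·7 + ω^5·7 + ω^4·7 + ω^3·7 + ω^2·7 + ω·7 + 7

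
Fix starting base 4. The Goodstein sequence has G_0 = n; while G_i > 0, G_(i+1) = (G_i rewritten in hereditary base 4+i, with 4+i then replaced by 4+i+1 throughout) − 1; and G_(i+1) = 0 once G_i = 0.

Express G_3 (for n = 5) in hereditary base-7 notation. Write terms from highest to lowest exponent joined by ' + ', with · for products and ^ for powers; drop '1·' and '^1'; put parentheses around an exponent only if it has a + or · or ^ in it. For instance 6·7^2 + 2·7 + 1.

G_0 = 5. HB_4(5) = 4 + 1. Bump = 6. G_1 = 5.
G_1 = 5. HB_5(5) = 5. Bump = 6. G_2 = 5.
G_2 = 5. HB_6(5) = 5. Bump = 5. G_3 = 4.
G_3 = 4. HB_7(4) = 4. Bump = 4. G_4 = 3.

4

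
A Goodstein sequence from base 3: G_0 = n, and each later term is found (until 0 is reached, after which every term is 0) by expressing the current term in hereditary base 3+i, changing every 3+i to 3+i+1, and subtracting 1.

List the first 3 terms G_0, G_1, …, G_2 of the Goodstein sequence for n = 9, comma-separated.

9, 15, 17

9 —HB3→ 3^2 —bump→ 4^2 = 16 —(−1)→ 15
15 —HB4→ 3·4 + 3 —bump→ 3·5 + 3 = 18 —(−1)→ 17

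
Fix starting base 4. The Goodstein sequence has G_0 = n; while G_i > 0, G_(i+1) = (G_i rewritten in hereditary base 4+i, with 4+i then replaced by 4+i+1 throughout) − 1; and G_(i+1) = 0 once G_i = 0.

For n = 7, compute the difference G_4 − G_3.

(0) 7|_4 = 4 + 3 ↦ 5 + 3|_5 = 8 ⇒ 7
(1) 7|_5 = 5 + 2 ↦ 6 + 2|_6 = 8 ⇒ 7
(2) 7|_6 = 6 + 1 ↦ 7 + 1|_7 = 8 ⇒ 7
(3) 7|_7 = 7 ↦ 8|_8 = 8 ⇒ 7

0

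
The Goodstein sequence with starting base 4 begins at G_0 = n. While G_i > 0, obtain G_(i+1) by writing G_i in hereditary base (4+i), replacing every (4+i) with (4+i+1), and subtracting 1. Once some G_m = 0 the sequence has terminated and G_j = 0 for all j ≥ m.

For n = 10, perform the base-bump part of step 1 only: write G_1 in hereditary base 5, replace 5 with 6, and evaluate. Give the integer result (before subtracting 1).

13

base 4: 10 = 2·4 + 2; at 5: 2·5 + 2 = 12; next = 11
base 5: 11 = 2·5 + 1; at 6: 2·6 + 1 = 13; next = 12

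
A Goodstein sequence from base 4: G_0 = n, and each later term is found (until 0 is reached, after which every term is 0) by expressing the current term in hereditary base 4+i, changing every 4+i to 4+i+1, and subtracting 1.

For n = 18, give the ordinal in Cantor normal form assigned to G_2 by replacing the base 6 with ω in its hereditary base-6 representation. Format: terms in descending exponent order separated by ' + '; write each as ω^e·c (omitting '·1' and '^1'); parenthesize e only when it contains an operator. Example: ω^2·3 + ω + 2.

18 —HB4→ 4^2 + 2 —bump→ 5^2 + 2 = 27 —(−1)→ 26
26 —HB5→ 5^2 + 1 —bump→ 6^2 + 1 = 37 —(−1)→ 36
36 —HB6→ 6^2 —bump→ 7^2 = 49 —(−1)→ 48

ω^2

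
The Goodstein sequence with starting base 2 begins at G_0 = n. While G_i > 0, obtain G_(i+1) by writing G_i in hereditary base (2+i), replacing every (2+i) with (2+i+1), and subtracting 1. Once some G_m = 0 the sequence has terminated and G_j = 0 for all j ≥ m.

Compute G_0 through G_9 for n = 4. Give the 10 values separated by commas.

4, 26, 41, 60, 83, 109, 139, 173, 211, 253

(0) 4|_2 = 2^2 ↦ 3^3|_3 = 27 ⇒ 26
(1) 26|_3 = 2·3^2 + 2·3 + 2 ↦ 2·4^2 + 2·4 + 2|_4 = 42 ⇒ 41
(2) 41|_4 = 2·4^2 + 2·4 + 1 ↦ 2·5^2 + 2·5 + 1|_5 = 61 ⇒ 60
(3) 60|_5 = 2·5^2 + 2·5 ↦ 2·6^2 + 2·6|_6 = 84 ⇒ 83
(4) 83|_6 = 2·6^2 + 6 + 5 ↦ 2·7^2 + 7 + 5|_7 = 110 ⇒ 109
(5) 109|_7 = 2·7^2 + 7 + 4 ↦ 2·8^2 + 8 + 4|_8 = 140 ⇒ 139
(6) 139|_8 = 2·8^2 + 8 + 3 ↦ 2·9^2 + 9 + 3|_9 = 174 ⇒ 173
(7) 173|_9 = 2·9^2 + 9 + 2 ↦ 2·10^2 + 10 + 2|_10 = 212 ⇒ 211
(8) 211|_10 = 2·10^2 + 10 + 1 ↦ 2·11^2 + 11 + 1|_11 = 254 ⇒ 253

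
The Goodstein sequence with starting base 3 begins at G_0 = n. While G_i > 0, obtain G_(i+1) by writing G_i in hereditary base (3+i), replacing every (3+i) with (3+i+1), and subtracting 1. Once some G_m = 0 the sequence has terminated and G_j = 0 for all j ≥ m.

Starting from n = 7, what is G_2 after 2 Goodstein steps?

9

base 3: 7 = 2·3 + 1; at 4: 2·4 + 1 = 9; next = 8
base 4: 8 = 2·4; at 5: 2·5 = 10; next = 9
base 5: 9 = 5 + 4; at 6: 6 + 4 = 10; next = 9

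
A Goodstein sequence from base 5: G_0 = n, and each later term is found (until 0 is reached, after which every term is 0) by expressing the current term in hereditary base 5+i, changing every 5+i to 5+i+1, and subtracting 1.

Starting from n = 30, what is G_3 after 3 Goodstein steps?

(0) 30|_5 = 5^2 + 5 ↦ 6^2 + 6|_6 = 42 ⇒ 41
(1) 41|_6 = 6^2 + 5 ↦ 7^2 + 5|_7 = 54 ⇒ 53
(2) 53|_7 = 7^2 + 4 ↦ 8^2 + 4|_8 = 68 ⇒ 67
(3) 67|_8 = 8^2 + 3 ↦ 9^2 + 3|_9 = 84 ⇒ 83

67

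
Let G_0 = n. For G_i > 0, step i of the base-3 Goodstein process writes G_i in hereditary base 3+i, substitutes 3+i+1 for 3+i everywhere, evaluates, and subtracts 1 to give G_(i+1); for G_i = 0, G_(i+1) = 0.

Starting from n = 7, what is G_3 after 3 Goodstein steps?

[0] 7 ≡ 2·3 + 1 (base 3). Lift 4: 9. −1: 8.
[1] 8 ≡ 2·4 (base 4). Lift 5: 10. −1: 9.
[2] 9 ≡ 5 + 4 (base 5). Lift 6: 10. −1: 9.
[3] 9 ≡ 6 + 3 (base 6). Lift 7: 10. −1: 9.

9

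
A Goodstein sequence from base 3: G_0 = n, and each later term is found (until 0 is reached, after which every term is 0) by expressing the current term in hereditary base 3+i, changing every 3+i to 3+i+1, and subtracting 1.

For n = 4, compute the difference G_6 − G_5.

i=0: 4 = 3 + 1 (b=3); 3→4: 4 + 1 = 5; 5−1 = 4
i=1: 4 = 4 (b=4); 4→5: 5 = 5; 5−1 = 4
i=2: 4 = 4 (b=5); 5→6: 4 = 4; 4−1 = 3
i=3: 3 = 3 (b=6); 6→7: 3 = 3; 3−1 = 2
i=4: 2 = 2 (b=7); 7→8: 2 = 2; 2−1 = 1
i=5: 1 = 1 (b=8); 8→9: 1 = 1; 1−1 = 0

-1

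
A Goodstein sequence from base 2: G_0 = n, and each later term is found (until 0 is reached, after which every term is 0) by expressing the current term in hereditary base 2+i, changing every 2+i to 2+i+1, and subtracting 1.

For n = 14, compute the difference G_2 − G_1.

base 2: 14 = 2^(2 + 1) + 2^2 + 2; at 3: 3^(3 + 1) + 3^3 + 3 = 111; next = 110
base 3: 110 = 3^(3 + 1) + 3^3 + 2; at 4: 4^(4 + 1) + 4^4 + 2 = 1282; next = 1281

1171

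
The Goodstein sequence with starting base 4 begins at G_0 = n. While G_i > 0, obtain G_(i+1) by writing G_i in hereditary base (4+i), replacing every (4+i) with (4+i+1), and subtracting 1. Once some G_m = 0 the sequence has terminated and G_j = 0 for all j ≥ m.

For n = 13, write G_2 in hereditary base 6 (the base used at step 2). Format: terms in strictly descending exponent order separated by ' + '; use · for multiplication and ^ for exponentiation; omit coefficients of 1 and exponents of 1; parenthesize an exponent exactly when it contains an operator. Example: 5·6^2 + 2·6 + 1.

2·6 + 5

step 0: 13 = 3·4 + 1; sub 5 for 4: 3·5 + 1; = 16; G_1 = 16−1 = 15
step 1: 15 = 3·5; sub 6 for 5: 3·6; = 18; G_2 = 18−1 = 17
step 2: 17 = 2·6 + 5; sub 7 for 6: 2·7 + 5; = 19; G_3 = 19−1 = 18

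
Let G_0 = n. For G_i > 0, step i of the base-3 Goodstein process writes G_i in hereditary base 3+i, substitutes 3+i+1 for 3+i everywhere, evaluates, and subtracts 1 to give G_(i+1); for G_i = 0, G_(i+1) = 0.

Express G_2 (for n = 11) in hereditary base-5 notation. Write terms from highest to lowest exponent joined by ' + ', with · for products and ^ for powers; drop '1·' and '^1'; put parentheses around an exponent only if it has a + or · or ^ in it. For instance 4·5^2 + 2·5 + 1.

G_0=11  [base 3] 3^2 + 2  →[3↦4]→  4^2 + 2 = 18  −1 ⇒ G_1=17
G_1=17  [base 4] 4^2 + 1  →[4↦5]→  5^2 + 1 = 26  −1 ⇒ G_2=25

5^2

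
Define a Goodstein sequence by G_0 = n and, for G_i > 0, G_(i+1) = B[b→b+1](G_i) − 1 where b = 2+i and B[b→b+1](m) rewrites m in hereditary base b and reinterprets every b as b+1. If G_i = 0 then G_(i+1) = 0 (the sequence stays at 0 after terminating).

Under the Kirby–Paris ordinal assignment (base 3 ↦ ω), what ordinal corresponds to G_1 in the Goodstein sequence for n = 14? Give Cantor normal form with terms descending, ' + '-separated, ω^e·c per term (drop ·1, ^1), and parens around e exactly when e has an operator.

ω^(ω + 1) + ω^ω + 2

step 0: 14 = 2^(2 + 1) + 2^2 + 2; sub 3 for 2: 3^(3 + 1) + 3^3 + 3; = 111; G_1 = 111−1 = 110
step 1: 110 = 3^(3 + 1) + 3^3 + 2; sub 4 for 3: 4^(4 + 1) + 4^4 + 2; = 1282; G_2 = 1282−1 = 1281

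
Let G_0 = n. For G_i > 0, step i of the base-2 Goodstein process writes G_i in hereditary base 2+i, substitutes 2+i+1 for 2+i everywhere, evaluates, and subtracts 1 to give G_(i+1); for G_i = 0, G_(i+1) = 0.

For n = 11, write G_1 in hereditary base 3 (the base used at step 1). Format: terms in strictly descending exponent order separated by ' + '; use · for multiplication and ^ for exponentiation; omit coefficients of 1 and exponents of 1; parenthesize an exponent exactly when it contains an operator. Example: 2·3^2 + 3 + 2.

base 2: 11 = 2^(2 + 1) + 2 + 1; at 3: 3^(3 + 1) + 3 + 1 = 85; next = 84
base 3: 84 = 3^(3 + 1) + 3; at 4: 4^(4 + 1) + 4 = 1028; next = 1027

3^(3 + 1) + 3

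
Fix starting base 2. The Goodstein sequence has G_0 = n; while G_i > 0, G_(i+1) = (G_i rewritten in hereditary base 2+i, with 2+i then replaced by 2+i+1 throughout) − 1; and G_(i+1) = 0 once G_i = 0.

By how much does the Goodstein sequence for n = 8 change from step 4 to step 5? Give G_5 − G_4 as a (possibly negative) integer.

1553800

G_0=8  [base 2] 2^(2 + 1)  →[2↦3]→  3^(3 + 1) = 81  −1 ⇒ G_1=80
G_1=80  [base 3] 2·3^3 + 2·3^2 + 2·3 + 2  →[3↦4]→  2·4^4 + 2·4^2 + 2·4 + 2 = 554  −1 ⇒ G_2=553
G_2=553  [base 4] 2·4^4 + 2·4^2 + 2·4 + 1  →[4↦5]→  2·5^5 + 2·5^2 + 2·5 + 1 = 6311  −1 ⇒ G_3=6310
G_3=6310  [base 5] 2·5^5 + 2·5^2 + 2·5  →[5↦6]→  2·6^6 + 2·6^2 + 2·6 = 93396  −1 ⇒ G_4=93395
G_4=93395  [base 6] 2·6^6 + 2·6^2 + 6 + 5  →[6↦7]→  2·7^7 + 2·7^2 + 7 + 5 = 1647196  −1 ⇒ G_5=1647195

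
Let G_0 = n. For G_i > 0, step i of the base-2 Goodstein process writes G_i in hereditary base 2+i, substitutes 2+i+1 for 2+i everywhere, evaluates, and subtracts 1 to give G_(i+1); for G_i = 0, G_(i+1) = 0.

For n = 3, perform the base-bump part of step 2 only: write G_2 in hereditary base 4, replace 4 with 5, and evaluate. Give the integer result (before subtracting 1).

base 2: 3 = 2 + 1; at 3: 3 + 1 = 4; next = 3
base 3: 3 = 3; at 4: 4 = 4; next = 3
base 4: 3 = 3; at 5: 3 = 3; next = 2

3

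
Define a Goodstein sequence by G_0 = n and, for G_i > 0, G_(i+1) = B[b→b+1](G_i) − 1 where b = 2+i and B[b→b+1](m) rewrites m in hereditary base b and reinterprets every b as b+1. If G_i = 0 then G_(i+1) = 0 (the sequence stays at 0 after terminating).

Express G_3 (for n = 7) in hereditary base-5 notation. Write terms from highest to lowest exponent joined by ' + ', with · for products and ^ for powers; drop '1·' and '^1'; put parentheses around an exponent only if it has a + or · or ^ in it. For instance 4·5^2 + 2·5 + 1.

5^5 + 2

[0] 7 ≡ 2^2 + 2 + 1 (base 2). Lift 3: 31. −1: 30.
[1] 30 ≡ 3^3 + 3 (base 3). Lift 4: 260. −1: 259.
[2] 259 ≡ 4^4 + 3 (base 4). Lift 5: 3128. −1: 3127.
[3] 3127 ≡ 5^5 + 2 (base 5). Lift 6: 46658. −1: 46657.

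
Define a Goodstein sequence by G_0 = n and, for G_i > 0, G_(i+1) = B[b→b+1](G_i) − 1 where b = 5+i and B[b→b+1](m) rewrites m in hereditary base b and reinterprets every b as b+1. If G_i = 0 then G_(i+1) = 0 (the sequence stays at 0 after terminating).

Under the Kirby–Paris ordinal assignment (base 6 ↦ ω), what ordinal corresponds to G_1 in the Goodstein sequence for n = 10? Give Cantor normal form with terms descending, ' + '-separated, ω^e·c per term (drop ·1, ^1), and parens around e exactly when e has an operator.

step 0: 10 = 2·5; sub 6 for 5: 2·6; = 12; G_1 = 12−1 = 11
step 1: 11 = 6 + 5; sub 7 for 6: 7 + 5; = 12; G_2 = 12−1 = 11

ω + 5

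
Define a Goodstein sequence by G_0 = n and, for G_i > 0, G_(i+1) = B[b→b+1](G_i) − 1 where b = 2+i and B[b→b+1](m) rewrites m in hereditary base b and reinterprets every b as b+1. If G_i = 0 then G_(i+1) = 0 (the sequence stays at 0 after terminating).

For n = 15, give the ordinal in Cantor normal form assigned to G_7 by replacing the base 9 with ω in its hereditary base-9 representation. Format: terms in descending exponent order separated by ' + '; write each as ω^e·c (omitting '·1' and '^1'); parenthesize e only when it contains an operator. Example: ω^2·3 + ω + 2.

ω^(ω + 1) + ω^7·7 + ω^6·7 + ω^5·7 + ω^4·7 + ω^3·7 + ω^2·7 + ω·7 + 6

[0] 15 ≡ 2^(2 + 1) + 2^2 + 2 + 1 (base 2). Lift 3: 112. −1: 111.
[1] 111 ≡ 3^(3 + 1) + 3^3 + 3 (base 3). Lift 4: 1284. −1: 1283.
[2] 1283 ≡ 4^(4 + 1) + 4^4 + 3 (base 4). Lift 5: 18753. −1: 18752.
[3] 18752 ≡ 5^(5 + 1) + 5^5 + 2 (base 5). Lift 6: 326594. −1: 326593.
[4] 326593 ≡ 6^(6 + 1) + 6^6 + 1 (base 6). Lift 7: 6588345. −1: 6588344.
[5] 6588344 ≡ 7^(7 + 1) + 7^7 (base 7). Lift 8: 150994944. −1: 150994943.
[6] 150994943 ≡ 8^(8 + 1) + 7·8^7 + 7·8^6 + 7·8^5 + 7·8^4 + 7·8^3 + 7·8^2 + 7·8 + 7 (base 8). Lift 9: 3524450281. −1: 3524450280.
[7] 3524450280 ≡ 9^(9 + 1) + 7·9^7 + 7·9^6 + 7·9^5 + 7·9^4 + 7·9^3 + 7·9^2 + 7·9 + 6 (base 9). Lift 10: 100077777776. −1: 100077777775.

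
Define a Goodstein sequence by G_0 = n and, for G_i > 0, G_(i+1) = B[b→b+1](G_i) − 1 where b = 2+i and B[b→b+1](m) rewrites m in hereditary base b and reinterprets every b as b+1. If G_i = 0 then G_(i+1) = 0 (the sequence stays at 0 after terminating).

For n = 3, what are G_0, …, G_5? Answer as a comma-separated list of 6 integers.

3 —HB2→ 2 + 1 —bump→ 3 + 1 = 4 —(−1)→ 3
3 —HB3→ 3 —bump→ 4 = 4 —(−1)→ 3
3 —HB4→ 3 —bump→ 3 = 3 —(−1)→ 2
2 —HB5→ 2 —bump→ 2 = 2 —(−1)→ 1
1 —HB6→ 1 —bump→ 1 = 1 —(−1)→ 0

3, 3, 3, 2, 1, 0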